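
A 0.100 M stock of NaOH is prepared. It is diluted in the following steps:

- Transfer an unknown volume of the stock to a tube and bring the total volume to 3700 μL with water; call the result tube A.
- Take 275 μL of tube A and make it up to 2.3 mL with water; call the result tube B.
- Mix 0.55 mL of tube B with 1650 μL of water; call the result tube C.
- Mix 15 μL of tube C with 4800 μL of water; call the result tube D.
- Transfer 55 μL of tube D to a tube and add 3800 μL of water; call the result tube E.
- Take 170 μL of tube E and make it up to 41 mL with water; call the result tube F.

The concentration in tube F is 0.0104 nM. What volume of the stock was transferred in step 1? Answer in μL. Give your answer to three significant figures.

Step 1: v brought to 3700 μL → factor = 3700 μL/v
Step 2: 275 μL brought to 2.3 mL → factor 2300/275 = 8.3636
Step 3: 0.55 mL + 1650 μL = 2.2 mL total → factor 2.2/0.55 = 4
Step 4: 15 μL + 4800 μL = 4815 μL total → factor 4815/15 = 321
Step 5: 55 μL + 3800 μL = 3855 μL total → factor 3855/55 = 70.091
Step 6: 170 μL brought to 41 mL → factor 41000/170 = 241.18
Product of known-step factors = 1.8153 × 10^8
Overall factor = 0.100 M / (0.0104 nM) = 9.6154 × 10^9
Step-1 factor = 9.6154 × 10^9 / 1.8153 × 10^8 = 52.968
v = 3700 μL / 52.968 = 69.9 μL

69.9 μL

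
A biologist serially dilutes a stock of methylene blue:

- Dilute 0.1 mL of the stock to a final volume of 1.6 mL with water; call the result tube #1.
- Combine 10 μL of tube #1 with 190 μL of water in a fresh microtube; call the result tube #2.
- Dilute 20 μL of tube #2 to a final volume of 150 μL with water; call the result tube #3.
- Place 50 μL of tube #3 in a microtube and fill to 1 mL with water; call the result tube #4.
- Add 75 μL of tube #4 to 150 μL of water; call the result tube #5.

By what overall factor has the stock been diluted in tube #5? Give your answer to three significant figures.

1.44 × 10^5

Step 1: 0.1 mL brought to 1.6 mL → factor 1.6/0.1 = 16
Step 2: 10 μL + 190 μL = 200 μL total → factor 200/10 = 20
Step 3: 20 μL brought to 150 μL → factor 150/20 = 7.5
Step 4: 50 μL brought to 1 mL → factor 1000/50 = 20
Step 5: 75 μL + 150 μL = 225 μL total → factor 225/75 = 3
Overall dilution factor = 16 × 20 × 7.5 × 20 × 3 = 1.44 × 10^5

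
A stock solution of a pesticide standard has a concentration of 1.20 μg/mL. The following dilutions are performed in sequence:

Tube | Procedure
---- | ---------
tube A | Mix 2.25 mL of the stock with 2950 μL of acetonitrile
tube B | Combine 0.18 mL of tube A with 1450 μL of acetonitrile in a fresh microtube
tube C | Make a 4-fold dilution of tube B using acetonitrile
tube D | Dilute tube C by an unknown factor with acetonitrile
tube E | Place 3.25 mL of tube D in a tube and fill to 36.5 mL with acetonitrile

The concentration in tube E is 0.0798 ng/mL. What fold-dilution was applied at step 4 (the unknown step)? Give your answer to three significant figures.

Step 1: 2.25 mL + 2950 μL = 5.2 mL total → factor 5.2/2.25 = 2.3111
Step 2: 0.18 mL + 1450 μL = 1.63 mL total → factor 1.63/0.18 = 9.0556
Step 3: 4-fold → factor 4
Step 4: unknown factor x
Step 5: 3.25 mL brought to 36.5 mL → factor 36.5/3.25 = 11.231
Product of known-step factors = 940.17
Overall factor = 1.20 μg/mL / (0.0798 ng/mL) = 15038
x = 15038 / 940.17 = 16.0

16.0-fold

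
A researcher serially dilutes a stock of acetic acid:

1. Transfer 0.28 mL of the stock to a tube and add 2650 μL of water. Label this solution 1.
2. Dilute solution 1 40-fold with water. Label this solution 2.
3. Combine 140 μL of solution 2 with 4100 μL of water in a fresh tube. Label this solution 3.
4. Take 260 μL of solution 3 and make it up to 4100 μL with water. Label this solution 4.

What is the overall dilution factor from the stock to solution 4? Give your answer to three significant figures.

Step 1: 0.28 mL + 2650 μL = 2.93 mL total → factor 2.93/0.28 = 10.464
Step 2: 40-fold → factor 40
Step 3: 140 μL + 4100 μL = 4240 μL total → factor 4240/140 = 30.286
Step 4: 260 μL brought to 4100 μL → factor 4100/260 = 15.769
Overall dilution factor = 10.464 × 40 × 30.286 × 15.769 = 1.999 × 10^5

2.00 × 10^5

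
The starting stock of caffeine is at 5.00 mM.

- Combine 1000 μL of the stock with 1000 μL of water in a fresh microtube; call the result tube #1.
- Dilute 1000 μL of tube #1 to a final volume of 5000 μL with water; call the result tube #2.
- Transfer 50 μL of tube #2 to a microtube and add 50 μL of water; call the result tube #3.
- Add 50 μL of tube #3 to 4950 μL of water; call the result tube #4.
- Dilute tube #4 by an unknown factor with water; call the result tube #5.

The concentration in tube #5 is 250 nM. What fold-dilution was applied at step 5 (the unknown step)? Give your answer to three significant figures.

10.0-fold

Step 1: 1000 μL + 1000 μL = 2000 μL total → factor 2000/1000 = 2
Step 2: 1000 μL brought to 5000 μL → factor 5000/1000 = 5
Step 3: 50 μL + 50 μL = 100 μL total → factor 100/50 = 2
Step 4: 50 μL + 4950 μL = 5000 μL total → factor 5000/50 = 100
Step 5: unknown factor x
Product of known-step factors = 2000
Overall factor = 5.00 mM / (250 nM) = 20000
x = 20000 / 2000 = 10.0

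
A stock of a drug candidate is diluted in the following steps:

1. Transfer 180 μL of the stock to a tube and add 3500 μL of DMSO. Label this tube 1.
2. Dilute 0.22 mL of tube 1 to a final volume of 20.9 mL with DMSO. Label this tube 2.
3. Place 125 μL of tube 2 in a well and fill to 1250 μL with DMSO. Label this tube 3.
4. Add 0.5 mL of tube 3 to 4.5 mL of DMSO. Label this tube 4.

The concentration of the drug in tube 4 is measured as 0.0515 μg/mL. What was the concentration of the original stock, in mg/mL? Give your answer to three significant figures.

Step 1: 180 μL + 3500 μL = 3680 μL total → factor 3680/180 = 20.444
Step 2: 0.22 mL brought to 20.9 mL → factor 20.9/0.22 = 95
Step 3: 125 μL brought to 1250 μL → factor 1250/125 = 10
Step 4: 0.5 mL + 4.5 mL = 5 mL total → factor 5/0.5 = 10
Overall dilution factor = 20.444 × 95 × 10 × 10 = 1.9422 × 10^5
Stock = 0.0515 μg/mL × 1.9422 × 10^5 = 1.000 × 10^4 μg/mL = 10.0 mg/mL

10.0 mg/mL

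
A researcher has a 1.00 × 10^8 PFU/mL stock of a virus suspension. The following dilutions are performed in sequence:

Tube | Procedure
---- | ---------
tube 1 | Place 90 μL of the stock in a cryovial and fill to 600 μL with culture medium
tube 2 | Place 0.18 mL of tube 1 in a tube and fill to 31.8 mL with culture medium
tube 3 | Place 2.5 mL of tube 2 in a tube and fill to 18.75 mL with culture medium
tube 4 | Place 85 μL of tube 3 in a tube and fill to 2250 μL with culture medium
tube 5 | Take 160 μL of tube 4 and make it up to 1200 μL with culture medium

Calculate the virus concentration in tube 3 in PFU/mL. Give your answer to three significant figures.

Step 1: 90 μL brought to 600 μL → factor 600/90 = 6.6667
Step 2: 0.18 mL brought to 31.8 mL → factor 31.8/0.18 = 176.67
Step 3: 2.5 mL brought to 18.75 mL → factor 18.75/2.5 = 7.5
Dilution factor through tube 3 = 6.6667 × 176.67 × 7.5 = 8833.3
[tube 3] = 1.00 × 10^8 PFU/mL / 8833.3 = 1.13 × 10^4 PFU/mL

1.13 × 10^4 PFU/mL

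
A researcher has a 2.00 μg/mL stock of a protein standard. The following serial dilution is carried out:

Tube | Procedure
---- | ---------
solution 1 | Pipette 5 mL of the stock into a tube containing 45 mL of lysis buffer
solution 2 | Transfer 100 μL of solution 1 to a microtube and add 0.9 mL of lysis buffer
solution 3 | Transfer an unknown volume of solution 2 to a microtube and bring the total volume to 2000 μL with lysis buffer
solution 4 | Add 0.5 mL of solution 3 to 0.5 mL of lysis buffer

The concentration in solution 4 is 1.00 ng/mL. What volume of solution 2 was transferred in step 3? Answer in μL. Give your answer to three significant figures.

Step 1: 5 mL + 45 mL = 50 mL total → factor 50/5 = 10
Step 2: 100 μL + 0.9 mL = 1000 μL total → factor 1000/100 = 10
Step 3: v brought to 2000 μL → factor = 2000 μL/v
Step 4: 0.5 mL + 0.5 mL = 1 mL total → factor 1/0.5 = 2
Product of known-step factors = 200
Overall factor = 2.00 μg/mL / (1.00 ng/mL) = 2000
Step-3 factor = 2000 / 200 = 10
v = 2000 μL / 10 = 200 μL

200 μL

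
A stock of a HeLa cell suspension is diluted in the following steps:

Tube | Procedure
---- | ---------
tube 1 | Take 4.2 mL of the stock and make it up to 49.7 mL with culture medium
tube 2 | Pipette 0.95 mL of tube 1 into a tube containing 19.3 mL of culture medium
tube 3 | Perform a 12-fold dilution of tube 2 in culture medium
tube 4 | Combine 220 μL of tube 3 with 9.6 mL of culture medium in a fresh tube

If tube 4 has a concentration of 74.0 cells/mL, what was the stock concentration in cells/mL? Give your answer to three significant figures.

1.00 × 10^7 cells/mL

Step 1: 4.2 mL brought to 49.7 mL → factor 49.7/4.2 = 11.833
Step 2: 0.95 mL + 19.3 mL = 20.25 mL total → factor 20.25/0.95 = 21.316
Step 3: 12-fold → factor 12
Step 4: 220 μL + 9.6 mL = 9820 μL total → factor 9820/220 = 44.636
Overall dilution factor = 11.833 × 21.316 × 12 × 44.636 = 1.3511 × 10^5
Stock = 74.0 cells/mL × 1.3511 × 10^5 = 1.00 × 10^7 cells/mL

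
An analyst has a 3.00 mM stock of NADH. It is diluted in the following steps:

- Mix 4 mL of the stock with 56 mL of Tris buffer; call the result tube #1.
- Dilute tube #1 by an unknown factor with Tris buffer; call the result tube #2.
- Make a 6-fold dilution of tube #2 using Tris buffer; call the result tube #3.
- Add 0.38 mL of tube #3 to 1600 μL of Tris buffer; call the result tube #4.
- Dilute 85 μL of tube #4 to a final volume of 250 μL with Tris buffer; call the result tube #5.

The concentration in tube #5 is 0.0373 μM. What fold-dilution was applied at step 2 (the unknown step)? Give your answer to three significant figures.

Step 1: 4 mL + 56 mL = 60 mL total → factor 60/4 = 15
Step 2: unknown factor x
Step 3: 6-fold → factor 6
Step 4: 0.38 mL + 1600 μL = 1.98 mL total → factor 1.98/0.38 = 5.2105
Step 5: 85 μL brought to 250 μL → factor 250/85 = 2.9412
Product of known-step factors = 1379.3
Overall factor = 3.00 mM / (0.0373 μM) = 80429
x = 80429 / 1379.3 = 58.3

58.3-fold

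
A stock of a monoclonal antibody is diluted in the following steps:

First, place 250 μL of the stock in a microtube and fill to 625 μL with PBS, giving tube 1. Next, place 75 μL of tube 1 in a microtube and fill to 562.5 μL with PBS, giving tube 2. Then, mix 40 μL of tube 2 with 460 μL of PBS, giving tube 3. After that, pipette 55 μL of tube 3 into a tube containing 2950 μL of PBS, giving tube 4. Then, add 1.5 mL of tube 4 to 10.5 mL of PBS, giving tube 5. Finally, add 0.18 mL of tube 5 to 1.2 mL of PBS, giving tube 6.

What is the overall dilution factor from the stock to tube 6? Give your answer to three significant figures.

7.85 × 10^5

Step 1: 250 μL brought to 625 μL → factor 625/250 = 2.5
Step 2: 75 μL brought to 562.5 μL → factor 562.5/75 = 7.5
Step 3: 40 μL + 460 μL = 500 μL total → factor 500/40 = 12.5
Step 4: 55 μL + 2950 μL = 3005 μL total → factor 3005/55 = 54.636
Step 5: 1.5 mL + 10.5 mL = 12 mL total → factor 12/1.5 = 8
Step 6: 0.18 mL + 1.2 mL = 1.38 mL total → factor 1.38/0.18 = 7.6667
Overall dilution factor = 2.5 × 7.5 × 12.5 × 54.636 × 8 × 7.6667 = 7.854 × 10^5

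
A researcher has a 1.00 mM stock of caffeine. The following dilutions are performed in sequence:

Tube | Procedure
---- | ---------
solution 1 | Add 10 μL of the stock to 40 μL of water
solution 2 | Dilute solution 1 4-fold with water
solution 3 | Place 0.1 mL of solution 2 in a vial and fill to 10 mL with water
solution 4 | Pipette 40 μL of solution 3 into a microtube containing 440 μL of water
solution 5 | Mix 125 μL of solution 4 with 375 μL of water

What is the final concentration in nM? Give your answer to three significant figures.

10.4 nM

Step 1: 10 μL + 40 μL = 50 μL total → factor 50/10 = 5
Step 2: 4-fold → factor 4
Step 3: 0.1 mL brought to 10 mL → factor 10/0.1 = 100
Step 4: 40 μL + 440 μL = 480 μL total → factor 480/40 = 12
Step 5: 125 μL + 375 μL = 500 μL total → factor 500/125 = 4
Overall dilution factor = 5 × 4 × 100 × 12 × 4 = 96000
Final = 1.00 mM / 96000 = 1.042 × 10^-5 mM = 10.4 nM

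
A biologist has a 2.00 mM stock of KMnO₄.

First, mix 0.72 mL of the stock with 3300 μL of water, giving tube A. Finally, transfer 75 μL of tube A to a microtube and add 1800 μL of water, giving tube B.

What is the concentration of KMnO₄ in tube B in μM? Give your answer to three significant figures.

14.3 μM

Step 1: 0.72 mL + 3300 μL = 4.02 mL total → factor 4.02/0.72 = 5.5833
Step 2: 75 μL + 1800 μL = 1875 μL total → factor 1875/75 = 25
Overall dilution factor = 5.5833 × 25 = 139.58
Final = 2.00 mM / 139.58 = 0.01433 mM = 14.3 μM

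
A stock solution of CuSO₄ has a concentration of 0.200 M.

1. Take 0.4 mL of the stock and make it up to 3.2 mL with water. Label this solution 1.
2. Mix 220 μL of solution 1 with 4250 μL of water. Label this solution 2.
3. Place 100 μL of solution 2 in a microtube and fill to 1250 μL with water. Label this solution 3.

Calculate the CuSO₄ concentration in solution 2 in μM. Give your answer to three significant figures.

Step 1: 0.4 mL brought to 3.2 mL → factor 3.2/0.4 = 8
Step 2: 220 μL + 4250 μL = 4470 μL total → factor 4470/220 = 20.318
Dilution factor through solution 2 = 8 × 20.318 = 162.55
[solution 2] = 0.200 M / 162.55 = 0.001230 M = 1.23 × 10^3 μM

1.23 × 10^3 μM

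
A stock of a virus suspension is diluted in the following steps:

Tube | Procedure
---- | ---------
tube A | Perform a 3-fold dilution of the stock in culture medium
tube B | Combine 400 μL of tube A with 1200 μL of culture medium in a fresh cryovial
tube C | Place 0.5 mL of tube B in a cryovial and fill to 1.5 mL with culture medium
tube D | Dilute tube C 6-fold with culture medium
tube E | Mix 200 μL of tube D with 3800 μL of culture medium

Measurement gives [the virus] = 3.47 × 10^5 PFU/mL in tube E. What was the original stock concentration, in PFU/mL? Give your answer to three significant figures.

Step 1: 3-fold → factor 3
Step 2: 400 μL + 1200 μL = 1600 μL total → factor 1600/400 = 4
Step 3: 0.5 mL brought to 1.5 mL → factor 1.5/0.5 = 3
Step 4: 6-fold → factor 6
Step 5: 200 μL + 3800 μL = 4000 μL total → factor 4000/200 = 20
Overall dilution factor = 3 × 4 × 3 × 6 × 20 = 4320
Stock = 3.47 × 10^5 PFU/mL × 4320 = 1.50 × 10^9 PFU/mL

1.50 × 10^9 PFU/mL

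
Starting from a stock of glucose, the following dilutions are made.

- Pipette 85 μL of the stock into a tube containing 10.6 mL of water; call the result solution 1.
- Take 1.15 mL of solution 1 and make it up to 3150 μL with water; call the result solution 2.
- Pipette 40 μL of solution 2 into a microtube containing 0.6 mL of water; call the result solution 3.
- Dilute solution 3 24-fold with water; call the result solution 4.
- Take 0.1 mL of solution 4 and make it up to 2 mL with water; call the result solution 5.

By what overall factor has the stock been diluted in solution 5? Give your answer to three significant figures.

Step 1: 85 μL + 10.6 mL = 10685 μL total → factor 10685/85 = 125.71
Step 2: 1.15 mL brought to 3150 μL → factor 3.15/1.15 = 2.7391
Step 3: 40 μL + 0.6 mL = 640 μL total → factor 640/40 = 16
Step 4: 24-fold → factor 24
Step 5: 0.1 mL brought to 2 mL → factor 2/0.1 = 20
Overall dilution factor = 125.71 × 2.7391 × 16 × 24 × 20 = 2.6444 × 10^6

2.64 × 10^6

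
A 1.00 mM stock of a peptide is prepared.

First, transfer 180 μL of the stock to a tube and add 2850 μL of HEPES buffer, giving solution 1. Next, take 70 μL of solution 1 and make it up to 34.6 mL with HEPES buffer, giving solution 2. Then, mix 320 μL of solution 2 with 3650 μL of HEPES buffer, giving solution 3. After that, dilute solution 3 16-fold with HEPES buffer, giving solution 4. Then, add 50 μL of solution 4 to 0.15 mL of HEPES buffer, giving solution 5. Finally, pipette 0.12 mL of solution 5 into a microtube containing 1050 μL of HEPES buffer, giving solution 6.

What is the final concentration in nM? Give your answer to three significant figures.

0.0155 nM

Step 1: 180 μL + 2850 μL = 3030 μL total → factor 3030/180 = 16.833
Step 2: 70 μL brought to 34.6 mL → factor 34600/70 = 494.29
Step 3: 320 μL + 3650 μL = 3970 μL total → factor 3970/320 = 12.406
Step 4: 16-fold → factor 16
Step 5: 50 μL + 0.15 mL = 200 μL total → factor 200/50 = 4
Step 6: 0.12 mL + 1050 μL = 1.17 mL total → factor 1.17/0.12 = 9.75
Overall dilution factor = 16.833 × 494.29 × 12.406 × 16 × 4 × 9.75 = 6.4413 × 10^7
Final = 1.00 mM / 6.4413 × 10^7 = 1.552 × 10^-8 mM = 0.0155 nM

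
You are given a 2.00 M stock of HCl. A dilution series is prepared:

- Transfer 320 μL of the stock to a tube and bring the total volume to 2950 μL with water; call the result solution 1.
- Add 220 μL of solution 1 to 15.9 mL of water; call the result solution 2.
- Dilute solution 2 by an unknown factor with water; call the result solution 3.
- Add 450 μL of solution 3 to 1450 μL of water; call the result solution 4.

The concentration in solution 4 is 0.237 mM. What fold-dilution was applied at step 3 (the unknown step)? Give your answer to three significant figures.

Step 1: 320 μL brought to 2950 μL → factor 2950/320 = 9.2188
Step 2: 220 μL + 15.9 mL = 16120 μL total → factor 16120/220 = 73.273
Step 3: unknown factor x
Step 4: 450 μL + 1450 μL = 1900 μL total → factor 1900/450 = 4.2222
Product of known-step factors = 2852
Overall factor = 2.00 M / (0.237 mM) = 8438.8
x = 8438.8 / 2852 = 2.96

2.96-fold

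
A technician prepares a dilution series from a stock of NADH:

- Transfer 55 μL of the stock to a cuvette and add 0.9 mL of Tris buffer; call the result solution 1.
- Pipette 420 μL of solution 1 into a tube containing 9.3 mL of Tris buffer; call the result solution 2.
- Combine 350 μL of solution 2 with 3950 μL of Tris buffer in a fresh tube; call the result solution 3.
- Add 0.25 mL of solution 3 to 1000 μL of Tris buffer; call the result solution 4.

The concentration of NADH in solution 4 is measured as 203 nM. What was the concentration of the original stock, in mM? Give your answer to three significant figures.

Step 1: 55 μL + 0.9 mL = 955 μL total → factor 955/55 = 17.364
Step 2: 420 μL + 9.3 mL = 9720 μL total → factor 9720/420 = 23.143
Step 3: 350 μL + 3950 μL = 4300 μL total → factor 4300/350 = 12.286
Step 4: 0.25 mL + 1000 μL = 1.25 mL total → factor 1.25/0.25 = 5
Overall dilution factor = 17.364 × 23.143 × 12.286 × 5 = 24685
Stock = 203 nM × 24685 = 5.011 × 10^6 nM = 5.01 mM

5.01 mM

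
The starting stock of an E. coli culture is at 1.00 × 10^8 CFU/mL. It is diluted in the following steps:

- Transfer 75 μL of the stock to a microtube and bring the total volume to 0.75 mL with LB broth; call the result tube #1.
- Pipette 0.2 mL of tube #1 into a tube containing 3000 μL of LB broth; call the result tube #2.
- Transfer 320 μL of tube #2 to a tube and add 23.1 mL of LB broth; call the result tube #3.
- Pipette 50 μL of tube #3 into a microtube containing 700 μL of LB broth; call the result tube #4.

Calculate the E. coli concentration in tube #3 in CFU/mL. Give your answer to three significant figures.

Step 1: 75 μL brought to 0.75 mL → factor 750/75 = 10
Step 2: 0.2 mL + 3000 μL = 3.2 mL total → factor 3.2/0.2 = 16
Step 3: 320 μL + 23.1 mL = 23420 μL total → factor 23420/320 = 73.188
Dilution factor through tube #3 = 10 × 16 × 73.188 = 11710
[tube #3] = 1.00 × 10^8 CFU/mL / 11710 = 8.54 × 10^3 CFU/mL

8.54 × 10^3 CFU/mL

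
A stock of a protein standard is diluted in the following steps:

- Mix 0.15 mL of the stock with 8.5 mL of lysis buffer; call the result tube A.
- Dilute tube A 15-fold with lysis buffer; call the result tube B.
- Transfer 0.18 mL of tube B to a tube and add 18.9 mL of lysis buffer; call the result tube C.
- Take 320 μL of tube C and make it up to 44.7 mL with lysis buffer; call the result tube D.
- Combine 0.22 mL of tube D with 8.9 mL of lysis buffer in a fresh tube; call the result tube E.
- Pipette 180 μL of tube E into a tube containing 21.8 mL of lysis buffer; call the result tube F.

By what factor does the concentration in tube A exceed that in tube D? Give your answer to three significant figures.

Step 1: 0.15 mL + 8.5 mL = 8.65 mL total → factor 8.65/0.15 = 57.667
Step 2: 15-fold → factor 15
Step 3: 0.18 mL + 18.9 mL = 19.08 mL total → factor 19.08/0.18 = 106
Step 4: 320 μL brought to 44.7 mL → factor 44700/320 = 139.69
Dilution factor to tube A = 57.667; to tube D = 1.2808 × 10^7
[tube A]/[tube D] = (factor to tube D)/(factor to tube A) = 1.2808 × 10^7/57.667 = 2.22 × 10^5

2.22 × 10^5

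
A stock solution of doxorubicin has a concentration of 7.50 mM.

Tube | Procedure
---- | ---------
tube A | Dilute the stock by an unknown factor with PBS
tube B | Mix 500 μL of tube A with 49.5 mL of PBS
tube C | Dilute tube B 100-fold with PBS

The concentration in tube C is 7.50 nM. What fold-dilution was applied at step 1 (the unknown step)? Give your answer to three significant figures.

100-fold

Step 1: unknown factor x
Step 2: 500 μL + 49.5 mL = 50000 μL total → factor 50000/500 = 100
Step 3: 100-fold → factor 100
Product of known-step factors = 10000
Overall factor = 7.50 mM / (7.50 nM) = 1 × 10^6
x = 1 × 10^6 / 10000 = 100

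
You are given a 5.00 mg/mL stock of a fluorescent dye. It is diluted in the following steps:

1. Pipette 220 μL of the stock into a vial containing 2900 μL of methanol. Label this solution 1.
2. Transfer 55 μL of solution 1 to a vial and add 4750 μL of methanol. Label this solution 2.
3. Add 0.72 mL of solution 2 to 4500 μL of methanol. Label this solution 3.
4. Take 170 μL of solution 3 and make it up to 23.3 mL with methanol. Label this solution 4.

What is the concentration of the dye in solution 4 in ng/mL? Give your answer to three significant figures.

Step 1: 220 μL + 2900 μL = 3120 μL total → factor 3120/220 = 14.182
Step 2: 55 μL + 4750 μL = 4805 μL total → factor 4805/55 = 87.364
Step 3: 0.72 mL + 4500 μL = 5.22 mL total → factor 5.22/0.72 = 7.25
Step 4: 170 μL brought to 23.3 mL → factor 23300/170 = 137.06
Overall dilution factor = 14.182 × 87.364 × 7.25 × 137.06 = 1.2311 × 10^6
Final = 5.00 mg/mL / 1.2311 × 10^6 = 4.061 × 10^-6 mg/mL = 4.06 ng/mL

4.06 ng/mL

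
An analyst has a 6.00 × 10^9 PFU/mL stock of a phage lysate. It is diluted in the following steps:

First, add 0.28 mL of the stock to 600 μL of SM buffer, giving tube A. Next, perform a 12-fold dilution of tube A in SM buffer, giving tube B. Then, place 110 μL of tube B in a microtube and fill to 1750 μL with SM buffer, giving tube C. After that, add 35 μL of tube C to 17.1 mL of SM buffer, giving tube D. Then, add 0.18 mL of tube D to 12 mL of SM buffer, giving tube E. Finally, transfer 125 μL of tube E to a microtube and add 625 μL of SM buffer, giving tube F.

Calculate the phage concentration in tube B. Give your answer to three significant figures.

1.59 × 10^8 PFU/mL

Step 1: 0.28 mL + 600 μL = 0.88 mL total → factor 0.88/0.28 = 3.1429
Step 2: 12-fold → factor 12
Dilution factor through tube B = 3.1429 × 12 = 37.714
[tube B] = 6.00 × 10^9 PFU/mL / 37.714 = 1.59 × 10^8 PFU/mL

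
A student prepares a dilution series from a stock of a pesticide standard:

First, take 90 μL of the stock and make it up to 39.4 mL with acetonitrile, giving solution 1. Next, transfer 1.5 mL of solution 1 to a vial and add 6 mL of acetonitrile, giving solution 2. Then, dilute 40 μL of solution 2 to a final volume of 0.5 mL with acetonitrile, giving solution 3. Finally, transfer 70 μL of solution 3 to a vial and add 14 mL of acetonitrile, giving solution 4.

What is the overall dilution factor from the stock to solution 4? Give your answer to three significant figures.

Step 1: 90 μL brought to 39.4 mL → factor 39400/90 = 437.78
Step 2: 1.5 mL + 6 mL = 7.5 mL total → factor 7.5/1.5 = 5
Step 3: 40 μL brought to 0.5 mL → factor 500/40 = 12.5
Step 4: 70 μL + 14 mL = 14070 μL total → factor 14070/70 = 201
Overall dilution factor = 437.78 × 5 × 12.5 × 201 = 5.4996 × 10^6

5.50 × 10^6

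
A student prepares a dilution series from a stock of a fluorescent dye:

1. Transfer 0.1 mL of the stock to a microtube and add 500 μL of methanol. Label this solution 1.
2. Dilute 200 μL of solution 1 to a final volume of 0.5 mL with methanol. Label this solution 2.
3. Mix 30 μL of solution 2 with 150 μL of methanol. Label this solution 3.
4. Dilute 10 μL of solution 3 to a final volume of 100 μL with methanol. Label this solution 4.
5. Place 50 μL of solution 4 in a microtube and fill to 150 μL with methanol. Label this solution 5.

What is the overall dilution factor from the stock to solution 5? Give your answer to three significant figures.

Step 1: 0.1 mL + 500 μL = 0.6 mL total → factor 0.6/0.1 = 6
Step 2: 200 μL brought to 0.5 mL → factor 500/200 = 2.5
Step 3: 30 μL + 150 μL = 180 μL total → factor 180/30 = 6
Step 4: 10 μL brought to 100 μL → factor 100/10 = 10
Step 5: 50 μL brought to 150 μL → factor 150/50 = 3
Overall dilution factor = 6 × 2.5 × 6 × 10 × 3 = 2700

2.70 × 10^3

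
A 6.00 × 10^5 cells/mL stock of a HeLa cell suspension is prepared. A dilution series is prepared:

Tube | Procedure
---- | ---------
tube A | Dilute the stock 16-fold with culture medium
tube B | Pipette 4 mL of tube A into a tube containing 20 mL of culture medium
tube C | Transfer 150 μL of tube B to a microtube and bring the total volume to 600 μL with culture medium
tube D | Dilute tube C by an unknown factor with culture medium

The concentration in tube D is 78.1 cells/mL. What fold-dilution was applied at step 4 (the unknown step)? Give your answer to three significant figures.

20.0-fold

Step 1: 16-fold → factor 16
Step 2: 4 mL + 20 mL = 24 mL total → factor 24/4 = 6
Step 3: 150 μL brought to 600 μL → factor 600/150 = 4
Step 4: unknown factor x
Product of known-step factors = 384
Overall factor = 6.00 × 10^5 cells/mL / (78.1 cells/mL) = 7682.5
x = 7682.5 / 384 = 20.0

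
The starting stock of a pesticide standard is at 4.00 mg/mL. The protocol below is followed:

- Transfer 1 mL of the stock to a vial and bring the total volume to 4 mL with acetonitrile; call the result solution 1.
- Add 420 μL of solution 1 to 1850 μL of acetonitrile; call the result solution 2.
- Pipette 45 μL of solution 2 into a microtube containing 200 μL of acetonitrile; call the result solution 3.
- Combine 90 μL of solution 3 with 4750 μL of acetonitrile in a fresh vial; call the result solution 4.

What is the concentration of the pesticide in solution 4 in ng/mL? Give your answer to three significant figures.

Step 1: 1 mL brought to 4 mL → factor 4/1 = 4
Step 2: 420 μL + 1850 μL = 2270 μL total → factor 2270/420 = 5.4048
Step 3: 45 μL + 200 μL = 245 μL total → factor 245/45 = 5.4444
Step 4: 90 μL + 4750 μL = 4840 μL total → factor 4840/90 = 53.778
Overall dilution factor = 4 × 5.4048 × 5.4444 × 53.778 = 6329.8
Final = 4.00 mg/mL / 6329.8 = 0.0006319 mg/mL = 632 ng/mL

632 ng/mL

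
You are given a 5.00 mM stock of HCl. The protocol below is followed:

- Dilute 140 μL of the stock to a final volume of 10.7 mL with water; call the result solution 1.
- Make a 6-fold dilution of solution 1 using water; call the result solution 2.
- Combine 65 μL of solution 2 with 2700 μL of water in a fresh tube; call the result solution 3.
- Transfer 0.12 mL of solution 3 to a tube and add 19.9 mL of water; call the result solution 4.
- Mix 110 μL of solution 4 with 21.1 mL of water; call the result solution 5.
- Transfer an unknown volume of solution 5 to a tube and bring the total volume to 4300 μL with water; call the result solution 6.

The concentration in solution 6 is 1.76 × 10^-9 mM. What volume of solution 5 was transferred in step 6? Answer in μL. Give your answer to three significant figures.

Step 1: 140 μL brought to 10.7 mL → factor 10700/140 = 76.429
Step 2: 6-fold → factor 6
Step 3: 65 μL + 2700 μL = 2765 μL total → factor 2765/65 = 42.538
Step 4: 0.12 mL + 19.9 mL = 20.02 mL total → factor 20.02/0.12 = 166.83
Step 5: 110 μL + 21.1 mL = 21210 μL total → factor 21210/110 = 192.82
Step 6: v brought to 4300 μL → factor = 4300 μL/v
Product of known-step factors = 6.2751 × 10^8
Overall factor = 5.00 mM / (1.76 × 10^-9 mM) = 2.8409 × 10^9
Step-6 factor = 2.8409 × 10^9 / 6.2751 × 10^8 = 4.5273
v = 4300 μL / 4.5273 = 950 μL

950 μL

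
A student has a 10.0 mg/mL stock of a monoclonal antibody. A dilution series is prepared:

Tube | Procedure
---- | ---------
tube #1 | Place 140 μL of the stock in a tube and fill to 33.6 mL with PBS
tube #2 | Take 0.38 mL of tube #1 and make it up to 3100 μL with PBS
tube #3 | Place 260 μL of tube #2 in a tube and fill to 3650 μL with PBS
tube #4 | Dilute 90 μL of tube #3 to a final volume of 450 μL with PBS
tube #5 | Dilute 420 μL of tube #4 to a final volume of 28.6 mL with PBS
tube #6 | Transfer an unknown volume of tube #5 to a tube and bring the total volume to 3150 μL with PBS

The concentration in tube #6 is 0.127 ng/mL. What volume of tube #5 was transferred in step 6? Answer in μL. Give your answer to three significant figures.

Step 1: 140 μL brought to 33.6 mL → factor 33600/140 = 240
Step 2: 0.38 mL brought to 3100 μL → factor 3.1/0.38 = 8.1579
Step 3: 260 μL brought to 3650 μL → factor 3650/260 = 14.038
Step 4: 90 μL brought to 450 μL → factor 450/90 = 5
Step 5: 420 μL brought to 28.6 mL → factor 28600/420 = 68.095
Step 6: v brought to 3150 μL → factor = 3150 μL/v
Product of known-step factors = 9.3583 × 10^6
Overall factor = 10.0 mg/mL / (0.127 ng/mL) = 7.874 × 10^7
Step-6 factor = 7.874 × 10^7 / 9.3583 × 10^6 = 8.414
v = 3150 μL / 8.414 = 374 μL

374 μL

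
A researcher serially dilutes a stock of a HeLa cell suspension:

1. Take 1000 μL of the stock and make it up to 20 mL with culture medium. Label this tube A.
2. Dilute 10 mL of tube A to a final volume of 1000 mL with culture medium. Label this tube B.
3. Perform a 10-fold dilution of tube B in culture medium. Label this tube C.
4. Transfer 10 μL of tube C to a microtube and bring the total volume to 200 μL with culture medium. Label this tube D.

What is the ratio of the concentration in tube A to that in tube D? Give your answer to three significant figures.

2.00 × 10^4

Step 1: 1000 μL brought to 20 mL → factor 20000/1000 = 20
Step 2: 10 mL brought to 1000 mL → factor 1000/10 = 100
Step 3: 10-fold → factor 10
Step 4: 10 μL brought to 200 μL → factor 200/10 = 20
Dilution factor to tube A = 20; to tube D = 4 × 10^5
[tube A]/[tube D] = (factor to tube D)/(factor to tube A) = 4 × 10^5/20 = 2.00 × 10^4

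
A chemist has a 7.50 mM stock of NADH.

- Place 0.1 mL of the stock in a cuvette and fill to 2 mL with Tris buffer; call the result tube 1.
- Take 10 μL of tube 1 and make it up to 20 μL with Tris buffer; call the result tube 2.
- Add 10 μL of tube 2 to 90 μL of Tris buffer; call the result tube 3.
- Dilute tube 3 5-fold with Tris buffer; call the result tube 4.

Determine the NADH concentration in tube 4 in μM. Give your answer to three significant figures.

Step 1: 0.1 mL brought to 2 mL → factor 2/0.1 = 20
Step 2: 10 μL brought to 20 μL → factor 20/10 = 2
Step 3: 10 μL + 90 μL = 100 μL total → factor 100/10 = 10
Step 4: 5-fold → factor 5
Overall dilution factor = 20 × 2 × 10 × 5 = 2000
Final = 7.50 mM / 2000 = 0.003750 mM = 3.75 μM

3.75 μM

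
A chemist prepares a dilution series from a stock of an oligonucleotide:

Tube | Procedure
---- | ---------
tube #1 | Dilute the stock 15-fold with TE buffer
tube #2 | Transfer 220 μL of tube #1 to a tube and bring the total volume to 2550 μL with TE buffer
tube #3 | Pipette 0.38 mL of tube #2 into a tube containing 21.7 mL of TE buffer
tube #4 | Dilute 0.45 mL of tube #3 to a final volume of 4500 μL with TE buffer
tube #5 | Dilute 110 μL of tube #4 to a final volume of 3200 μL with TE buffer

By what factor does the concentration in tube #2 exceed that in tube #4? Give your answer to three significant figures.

581

Step 1: 15-fold → factor 15
Step 2: 220 μL brought to 2550 μL → factor 2550/220 = 11.591
Step 3: 0.38 mL + 21.7 mL = 22.08 mL total → factor 22.08/0.38 = 58.105
Step 4: 0.45 mL brought to 4500 μL → factor 4.5/0.45 = 10
Dilution factor to tube #2 = 173.86; to tube #4 = 1.0102 × 10^5
[tube #2]/[tube #4] = (factor to tube #4)/(factor to tube #2) = 1.0102 × 10^5/173.86 = 581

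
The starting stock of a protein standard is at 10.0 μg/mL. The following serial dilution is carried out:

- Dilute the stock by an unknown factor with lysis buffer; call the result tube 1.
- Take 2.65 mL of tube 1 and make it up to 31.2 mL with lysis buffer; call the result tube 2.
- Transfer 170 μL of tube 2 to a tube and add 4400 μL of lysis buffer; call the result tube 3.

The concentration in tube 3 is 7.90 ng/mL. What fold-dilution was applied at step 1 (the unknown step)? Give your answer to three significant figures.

4.00-fold

Step 1: unknown factor x
Step 2: 2.65 mL brought to 31.2 mL → factor 31.2/2.65 = 11.774
Step 3: 170 μL + 4400 μL = 4570 μL total → factor 4570/170 = 26.882
Product of known-step factors = 316.5
Overall factor = 10.0 μg/mL / (7.90 ng/mL) = 1265.8
x = 1265.8 / 316.5 = 4.00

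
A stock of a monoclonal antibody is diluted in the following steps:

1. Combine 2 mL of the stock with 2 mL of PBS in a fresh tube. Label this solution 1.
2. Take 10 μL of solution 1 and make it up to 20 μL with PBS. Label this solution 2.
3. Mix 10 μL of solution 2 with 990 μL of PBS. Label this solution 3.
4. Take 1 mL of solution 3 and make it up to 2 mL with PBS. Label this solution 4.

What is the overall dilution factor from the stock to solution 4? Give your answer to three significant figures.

800

Step 1: 2 mL + 2 mL = 4 mL total → factor 4/2 = 2
Step 2: 10 μL brought to 20 μL → factor 20/10 = 2
Step 3: 10 μL + 990 μL = 1000 μL total → factor 1000/10 = 100
Step 4: 1 mL brought to 2 mL → factor 2/1 = 2
Overall dilution factor = 2 × 2 × 100 × 2 = 800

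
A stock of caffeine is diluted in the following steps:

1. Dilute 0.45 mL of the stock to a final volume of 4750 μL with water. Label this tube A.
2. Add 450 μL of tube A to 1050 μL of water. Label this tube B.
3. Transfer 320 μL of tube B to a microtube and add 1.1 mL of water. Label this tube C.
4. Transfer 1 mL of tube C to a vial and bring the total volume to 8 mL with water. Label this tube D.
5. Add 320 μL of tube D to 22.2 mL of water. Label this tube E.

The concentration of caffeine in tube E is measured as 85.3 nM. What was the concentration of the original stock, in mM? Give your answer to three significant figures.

7.50 mM

Step 1: 0.45 mL brought to 4750 μL → factor 4.75/0.45 = 10.556
Step 2: 450 μL + 1050 μL = 1500 μL total → factor 1500/450 = 3.3333
Step 3: 320 μL + 1.1 mL = 1420 μL total → factor 1420/320 = 4.4375
Step 4: 1 mL brought to 8 mL → factor 8/1 = 8
Step 5: 320 μL + 22.2 mL = 22520 μL total → factor 22520/320 = 70.375
Overall dilution factor = 10.556 × 3.3333 × 4.4375 × 8 × 70.375 = 87904
Stock = 85.3 nM × 87904 = 7.498 × 10^6 nM = 7.50 mM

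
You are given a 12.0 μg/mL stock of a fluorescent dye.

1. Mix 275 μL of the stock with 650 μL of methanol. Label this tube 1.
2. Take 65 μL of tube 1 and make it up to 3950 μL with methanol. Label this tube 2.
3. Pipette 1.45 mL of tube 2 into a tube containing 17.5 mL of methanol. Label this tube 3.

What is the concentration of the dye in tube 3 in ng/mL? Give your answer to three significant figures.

4.49 ng/mL

Step 1: 275 μL + 650 μL = 925 μL total → factor 925/275 = 3.3636
Step 2: 65 μL brought to 3950 μL → factor 3950/65 = 60.769
Step 3: 1.45 mL + 17.5 mL = 18.95 mL total → factor 18.95/1.45 = 13.069
Overall dilution factor = 3.3636 × 60.769 × 13.069 = 2671.4
Final = 12.0 μg/mL / 2671.4 = 0.004492 μg/mL = 4.49 ng/mL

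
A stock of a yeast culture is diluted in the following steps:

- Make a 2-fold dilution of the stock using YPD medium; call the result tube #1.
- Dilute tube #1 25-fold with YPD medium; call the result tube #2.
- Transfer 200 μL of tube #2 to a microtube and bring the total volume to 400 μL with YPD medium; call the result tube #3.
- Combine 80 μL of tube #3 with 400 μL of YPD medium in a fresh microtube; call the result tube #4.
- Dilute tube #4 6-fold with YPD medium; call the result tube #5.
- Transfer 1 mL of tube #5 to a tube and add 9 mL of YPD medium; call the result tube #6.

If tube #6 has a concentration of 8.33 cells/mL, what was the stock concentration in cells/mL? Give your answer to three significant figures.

Step 1: 2-fold → factor 2
Step 2: 25-fold → factor 25
Step 3: 200 μL brought to 400 μL → factor 400/200 = 2
Step 4: 80 μL + 400 μL = 480 μL total → factor 480/80 = 6
Step 5: 6-fold → factor 6
Step 6: 1 mL + 9 mL = 10 mL total → factor 10/1 = 10
Overall dilution factor = 2 × 25 × 2 × 6 × 6 × 10 = 36000
Stock = 8.33 cells/mL × 36000 = 3.00 × 10^5 cells/mL

3.00 × 10^5 cells/mL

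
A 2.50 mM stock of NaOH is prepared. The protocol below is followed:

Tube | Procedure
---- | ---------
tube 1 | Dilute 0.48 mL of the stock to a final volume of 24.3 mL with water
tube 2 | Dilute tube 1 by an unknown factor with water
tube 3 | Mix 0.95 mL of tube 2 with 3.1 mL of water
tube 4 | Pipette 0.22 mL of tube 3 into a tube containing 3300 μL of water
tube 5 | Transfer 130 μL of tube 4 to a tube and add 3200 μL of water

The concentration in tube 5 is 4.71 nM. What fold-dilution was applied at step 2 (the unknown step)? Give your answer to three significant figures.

6.00-fold

Step 1: 0.48 mL brought to 24.3 mL → factor 24.3/0.48 = 50.625
Step 2: unknown factor x
Step 3: 0.95 mL + 3.1 mL = 4.05 mL total → factor 4.05/0.95 = 4.2632
Step 4: 0.22 mL + 3300 μL = 3.52 mL total → factor 3.52/0.22 = 16
Step 5: 130 μL + 3200 μL = 3330 μL total → factor 3330/130 = 25.615
Product of known-step factors = 88454
Overall factor = 2.50 mM / (4.71 nM) = 5.3079 × 10^5
x = 5.3079 × 10^5 / 88454 = 6.00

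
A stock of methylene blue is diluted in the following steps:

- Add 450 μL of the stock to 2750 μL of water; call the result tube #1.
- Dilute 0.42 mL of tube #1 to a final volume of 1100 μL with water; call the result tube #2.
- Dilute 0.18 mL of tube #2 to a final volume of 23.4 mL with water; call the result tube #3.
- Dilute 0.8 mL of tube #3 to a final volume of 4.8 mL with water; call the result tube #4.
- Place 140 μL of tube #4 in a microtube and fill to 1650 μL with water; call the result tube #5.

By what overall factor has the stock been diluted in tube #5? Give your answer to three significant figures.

Step 1: 450 μL + 2750 μL = 3200 μL total → factor 3200/450 = 7.1111
Step 2: 0.42 mL brought to 1100 μL → factor 1.1/0.42 = 2.619
Step 3: 0.18 mL brought to 23.4 mL → factor 23.4/0.18 = 130
Step 4: 0.8 mL brought to 4.8 mL → factor 4.8/0.8 = 6
Step 5: 140 μL brought to 1650 μL → factor 1650/140 = 11.786
Overall dilution factor = 7.1111 × 2.619 × 130 × 6 × 11.786 = 1.7121 × 10^5

1.71 × 10^5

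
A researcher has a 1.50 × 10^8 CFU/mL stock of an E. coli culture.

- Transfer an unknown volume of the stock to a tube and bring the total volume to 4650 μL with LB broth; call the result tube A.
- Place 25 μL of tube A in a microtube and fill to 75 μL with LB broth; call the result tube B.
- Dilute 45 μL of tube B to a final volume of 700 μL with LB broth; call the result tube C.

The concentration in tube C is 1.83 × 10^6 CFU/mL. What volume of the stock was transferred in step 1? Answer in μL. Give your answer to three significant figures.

2.65 × 10^3 μL

Step 1: v brought to 4650 μL → factor = 4650 μL/v
Step 2: 25 μL brought to 75 μL → factor 75/25 = 3
Step 3: 45 μL brought to 700 μL → factor 700/45 = 15.556
Product of known-step factors = 46.667
Overall factor = 1.50 × 10^8 CFU/mL / (1.83 × 10^6 CFU/mL) = 81.967
Step-1 factor = 81.967 / 46.667 = 1.7564
v = 4650 μL / 1.7564 = 2.65 × 10^3 μL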